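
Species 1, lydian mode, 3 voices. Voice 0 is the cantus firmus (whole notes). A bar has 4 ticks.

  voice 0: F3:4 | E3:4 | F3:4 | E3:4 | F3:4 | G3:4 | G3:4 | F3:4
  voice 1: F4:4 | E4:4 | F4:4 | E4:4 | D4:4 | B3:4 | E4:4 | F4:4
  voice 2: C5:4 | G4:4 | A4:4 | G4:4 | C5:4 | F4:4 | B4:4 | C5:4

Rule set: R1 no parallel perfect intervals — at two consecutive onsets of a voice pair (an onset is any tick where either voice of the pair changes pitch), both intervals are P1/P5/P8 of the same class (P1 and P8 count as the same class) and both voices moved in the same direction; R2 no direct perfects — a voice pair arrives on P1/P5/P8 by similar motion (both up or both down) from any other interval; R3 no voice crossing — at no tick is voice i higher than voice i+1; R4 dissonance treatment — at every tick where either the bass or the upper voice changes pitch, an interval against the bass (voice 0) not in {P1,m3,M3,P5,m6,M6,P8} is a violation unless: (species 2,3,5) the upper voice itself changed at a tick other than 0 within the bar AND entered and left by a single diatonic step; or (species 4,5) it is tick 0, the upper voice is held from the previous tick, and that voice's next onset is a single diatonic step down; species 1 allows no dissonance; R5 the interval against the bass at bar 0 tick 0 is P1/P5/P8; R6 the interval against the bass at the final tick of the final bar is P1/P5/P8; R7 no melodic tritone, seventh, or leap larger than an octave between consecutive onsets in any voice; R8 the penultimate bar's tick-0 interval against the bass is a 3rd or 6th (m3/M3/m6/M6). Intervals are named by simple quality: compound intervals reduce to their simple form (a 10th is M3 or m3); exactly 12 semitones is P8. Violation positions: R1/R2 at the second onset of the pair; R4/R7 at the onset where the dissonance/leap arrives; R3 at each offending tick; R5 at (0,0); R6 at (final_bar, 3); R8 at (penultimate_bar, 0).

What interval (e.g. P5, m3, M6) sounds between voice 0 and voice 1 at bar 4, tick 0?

M6

voice 0=F3 voice 1=D4 -> M6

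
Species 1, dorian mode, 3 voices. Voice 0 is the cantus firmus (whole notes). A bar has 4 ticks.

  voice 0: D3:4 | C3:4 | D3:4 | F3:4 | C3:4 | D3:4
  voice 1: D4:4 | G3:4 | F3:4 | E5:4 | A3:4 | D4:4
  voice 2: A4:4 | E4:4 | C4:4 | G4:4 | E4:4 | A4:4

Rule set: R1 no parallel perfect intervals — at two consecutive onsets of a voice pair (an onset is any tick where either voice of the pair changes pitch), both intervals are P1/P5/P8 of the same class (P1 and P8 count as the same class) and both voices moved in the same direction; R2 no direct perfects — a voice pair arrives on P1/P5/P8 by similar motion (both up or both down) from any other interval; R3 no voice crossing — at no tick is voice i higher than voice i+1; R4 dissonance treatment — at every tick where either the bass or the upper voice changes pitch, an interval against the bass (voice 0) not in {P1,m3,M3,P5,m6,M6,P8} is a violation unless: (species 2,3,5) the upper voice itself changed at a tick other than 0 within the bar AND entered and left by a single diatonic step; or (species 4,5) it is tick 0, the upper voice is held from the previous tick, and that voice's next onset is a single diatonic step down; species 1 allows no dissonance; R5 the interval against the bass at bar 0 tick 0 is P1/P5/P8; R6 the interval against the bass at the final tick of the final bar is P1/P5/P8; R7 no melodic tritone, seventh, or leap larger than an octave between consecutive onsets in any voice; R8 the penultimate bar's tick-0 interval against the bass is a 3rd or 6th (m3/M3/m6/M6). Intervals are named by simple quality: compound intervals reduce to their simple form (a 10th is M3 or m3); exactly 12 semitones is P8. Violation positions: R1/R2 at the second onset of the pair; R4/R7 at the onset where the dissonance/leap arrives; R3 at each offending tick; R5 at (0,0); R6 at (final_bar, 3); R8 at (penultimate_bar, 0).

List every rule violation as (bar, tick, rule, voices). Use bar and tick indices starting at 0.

bar 0: v0=D3 v1=D4 v2=A4 downbeat P5
bar 1: v0=C3 v1=G3 v2=E4 downbeat M3
bar 2: v0=D3 v1=F3 v2=C4 downbeat m7
bar 3: v0=F3 v1=E5 v2=G4 downbeat M2
bar 4: v0=C3 v1=A3 v2=E4 downbeat M3
bar 5: v0=D3 v1=D4 v2=A4 downbeat P5
  -> R2 @ bar 1 tick 0 v(0, 1): D3/D4 P8 -> C3/G3 P5 similar
  -> R2 @ bar 2 tick 0 v(1, 2): G3/E4 M6 -> F3/C4 P5 similar
  -> R4 @ bar 2 tick 0 v(0, 2): D3/C4 m7 untreated
  -> R3 @ bar 3 tick 0 v(1, 2): E5 above G4
  -> R4 @ bar 3 tick 0 v(0, 1): F3/E5 M7 untreated
  -> R4 @ bar 3 tick 0 v(0, 2): F3/G4 M2 untreated
  -> R7 @ bar 3 tick 0 v(1,): F3->E5 leap 23st
  -> R3 @ bar 3 tick 1 v(1, 2): E5 above G4
  -> R3 @ bar 3 tick 2 v(1, 2): E5 above G4
  -> R3 @ bar 3 tick 3 v(1, 2): E5 above G4
  -> R2 @ bar 4 tick 0 v(1, 2): E5/G4 M6 -> A3/E4 P5 similar
  -> R7 @ bar 4 tick 0 v(1,): E5->A3 leap 19st
  -> R1 @ bar 5 tick 0 v(1, 2): A3/E4 P5 -> D4/A4 P5 similar
  -> R2 @ bar 5 tick 0 v(0, 1): C3/A3 M6 -> D3/D4 P8 similar
  -> R2 @ bar 5 tick 0 v(0, 2): C3/E4 M3 -> D3/A4 P5 similar

(1, 0, R2, (0, 1))
(2, 0, R2, (1, 2))
(2, 0, R4, (0, 2))
(3, 0, R3, (1, 2))
(3, 0, R4, (0, 1))
(3, 0, R4, (0, 2))
(3, 0, R7, (1,))
(3, 1, R3, (1, 2))
(3, 2, R3, (1, 2))
(3, 3, R3, (1, 2))
(4, 0, R2, (1, 2))
(4, 0, R7, (1,))
(5, 0, R1, (1, 2))
(5, 0, R2, (0, 1))
(5, 0, R2, (0, 2))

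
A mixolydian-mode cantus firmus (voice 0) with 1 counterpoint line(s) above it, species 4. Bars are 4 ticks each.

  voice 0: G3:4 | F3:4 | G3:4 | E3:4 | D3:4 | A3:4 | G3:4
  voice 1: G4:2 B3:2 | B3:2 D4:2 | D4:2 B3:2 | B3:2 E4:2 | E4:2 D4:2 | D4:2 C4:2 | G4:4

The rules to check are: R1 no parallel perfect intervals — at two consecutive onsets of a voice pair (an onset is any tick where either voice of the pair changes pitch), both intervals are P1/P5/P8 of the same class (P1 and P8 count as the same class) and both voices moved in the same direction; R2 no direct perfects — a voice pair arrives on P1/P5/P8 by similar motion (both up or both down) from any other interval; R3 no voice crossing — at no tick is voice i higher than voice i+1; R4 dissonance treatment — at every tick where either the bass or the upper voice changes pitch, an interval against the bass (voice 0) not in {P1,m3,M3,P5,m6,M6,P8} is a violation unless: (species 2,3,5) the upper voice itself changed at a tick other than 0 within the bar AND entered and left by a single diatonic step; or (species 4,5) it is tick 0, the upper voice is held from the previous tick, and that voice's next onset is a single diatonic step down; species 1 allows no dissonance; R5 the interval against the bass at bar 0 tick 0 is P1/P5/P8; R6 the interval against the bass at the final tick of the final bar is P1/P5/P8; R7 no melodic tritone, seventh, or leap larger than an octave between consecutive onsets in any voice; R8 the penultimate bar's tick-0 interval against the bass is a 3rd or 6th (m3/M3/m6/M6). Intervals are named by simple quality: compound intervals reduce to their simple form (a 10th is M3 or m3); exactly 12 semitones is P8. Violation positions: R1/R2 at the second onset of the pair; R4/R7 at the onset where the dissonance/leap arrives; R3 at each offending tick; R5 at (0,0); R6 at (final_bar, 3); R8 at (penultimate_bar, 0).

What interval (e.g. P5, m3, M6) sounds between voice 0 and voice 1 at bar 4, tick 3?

P8

voice 0=D3 voice 1=D4 -> P8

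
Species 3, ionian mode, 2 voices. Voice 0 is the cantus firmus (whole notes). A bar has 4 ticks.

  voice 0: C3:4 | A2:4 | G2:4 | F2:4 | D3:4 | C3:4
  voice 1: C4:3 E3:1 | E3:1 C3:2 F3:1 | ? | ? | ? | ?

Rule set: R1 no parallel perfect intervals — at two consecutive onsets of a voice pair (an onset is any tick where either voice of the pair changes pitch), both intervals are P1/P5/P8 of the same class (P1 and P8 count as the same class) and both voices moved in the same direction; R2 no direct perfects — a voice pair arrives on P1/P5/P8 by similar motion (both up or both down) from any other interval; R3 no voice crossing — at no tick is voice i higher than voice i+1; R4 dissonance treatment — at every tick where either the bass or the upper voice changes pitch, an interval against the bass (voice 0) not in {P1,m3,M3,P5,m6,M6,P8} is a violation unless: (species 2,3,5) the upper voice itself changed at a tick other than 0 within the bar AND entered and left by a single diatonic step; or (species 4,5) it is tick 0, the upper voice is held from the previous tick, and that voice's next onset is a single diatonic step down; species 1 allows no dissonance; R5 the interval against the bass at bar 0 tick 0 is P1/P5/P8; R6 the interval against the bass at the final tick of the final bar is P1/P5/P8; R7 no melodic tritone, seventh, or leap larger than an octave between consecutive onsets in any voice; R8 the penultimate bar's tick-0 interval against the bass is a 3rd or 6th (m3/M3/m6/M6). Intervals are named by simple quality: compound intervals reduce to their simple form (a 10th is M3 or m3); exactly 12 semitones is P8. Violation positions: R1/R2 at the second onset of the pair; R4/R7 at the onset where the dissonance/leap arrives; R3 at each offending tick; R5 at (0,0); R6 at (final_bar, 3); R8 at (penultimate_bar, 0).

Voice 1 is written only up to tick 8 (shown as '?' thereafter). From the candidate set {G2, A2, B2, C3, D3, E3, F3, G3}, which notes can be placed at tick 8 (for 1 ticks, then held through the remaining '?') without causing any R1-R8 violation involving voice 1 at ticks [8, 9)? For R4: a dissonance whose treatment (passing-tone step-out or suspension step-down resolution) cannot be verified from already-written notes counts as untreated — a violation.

{E3, G3}

G2: violates R2,R7
A2: violates R4
B2: violates R7
C3: violates R4
D3: violates R2
E3: legal
F3: violates R4
G3: legal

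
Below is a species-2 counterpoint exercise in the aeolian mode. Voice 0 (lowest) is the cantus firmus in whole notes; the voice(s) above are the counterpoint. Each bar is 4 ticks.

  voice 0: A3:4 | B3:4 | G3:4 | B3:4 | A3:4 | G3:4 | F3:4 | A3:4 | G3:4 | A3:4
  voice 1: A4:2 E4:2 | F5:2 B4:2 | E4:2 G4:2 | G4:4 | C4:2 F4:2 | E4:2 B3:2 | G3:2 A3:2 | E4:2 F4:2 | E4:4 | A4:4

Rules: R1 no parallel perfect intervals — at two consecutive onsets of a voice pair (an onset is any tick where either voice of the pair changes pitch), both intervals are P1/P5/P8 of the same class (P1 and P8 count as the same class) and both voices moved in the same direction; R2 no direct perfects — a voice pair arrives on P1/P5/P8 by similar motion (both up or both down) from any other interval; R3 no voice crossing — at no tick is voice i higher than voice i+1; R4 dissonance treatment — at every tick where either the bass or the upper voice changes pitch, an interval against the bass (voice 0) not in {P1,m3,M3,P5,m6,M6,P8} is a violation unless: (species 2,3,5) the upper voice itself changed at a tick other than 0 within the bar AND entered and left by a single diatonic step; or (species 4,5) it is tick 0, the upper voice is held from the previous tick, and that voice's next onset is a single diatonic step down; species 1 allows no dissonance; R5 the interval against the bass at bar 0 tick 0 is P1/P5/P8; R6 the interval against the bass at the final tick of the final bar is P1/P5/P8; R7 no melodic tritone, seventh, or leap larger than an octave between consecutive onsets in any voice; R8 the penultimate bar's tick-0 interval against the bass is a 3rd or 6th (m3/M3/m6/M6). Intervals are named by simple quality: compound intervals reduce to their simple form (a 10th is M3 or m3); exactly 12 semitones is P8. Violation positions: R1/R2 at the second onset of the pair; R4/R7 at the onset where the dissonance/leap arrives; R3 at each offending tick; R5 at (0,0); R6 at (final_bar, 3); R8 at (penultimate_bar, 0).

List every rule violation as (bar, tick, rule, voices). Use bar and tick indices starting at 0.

bar 0: v0=A3 v1=A4 downbeat P8
bar 1: v0=B3 v1=F5 downbeat TT
bar 2: v0=G3 v1=E4 downbeat M6
bar 3: v0=B3 v1=G4 downbeat m6
bar 4: v0=A3 v1=C4 downbeat m3
bar 5: v0=G3 v1=E4 downbeat M6
bar 6: v0=F3 v1=G3 downbeat M2
bar 7: v0=A3 v1=E4 downbeat P5
bar 8: v0=G3 v1=E4 downbeat M6
bar 9: v0=A3 v1=A4 downbeat P8
  -> R4 @ bar 1 tick 0 v(0, 1): B3/F5 TT untreated
  -> R7 @ bar 1 tick 0 v(1,): E4->F5 leap 13st
  -> R7 @ bar 1 tick 2 v(1,): F5->B4 leap 6st
  -> R4 @ bar 6 tick 0 v(0, 1): F3/G3 M2 untreated
  -> R2 @ bar 7 tick 0 v(0, 1): F3/A3 M3 -> A3/E4 P5 similar
  -> R2 @ bar 9 tick 0 v(0, 1): G3/E4 M6 -> A3/A4 P8 similar

(1, 0, R4, (0, 1))
(1, 0, R7, (1,))
(1, 2, R7, (1,))
(6, 0, R4, (0, 1))
(7, 0, R2, (0, 1))
(9, 0, R2, (0, 1))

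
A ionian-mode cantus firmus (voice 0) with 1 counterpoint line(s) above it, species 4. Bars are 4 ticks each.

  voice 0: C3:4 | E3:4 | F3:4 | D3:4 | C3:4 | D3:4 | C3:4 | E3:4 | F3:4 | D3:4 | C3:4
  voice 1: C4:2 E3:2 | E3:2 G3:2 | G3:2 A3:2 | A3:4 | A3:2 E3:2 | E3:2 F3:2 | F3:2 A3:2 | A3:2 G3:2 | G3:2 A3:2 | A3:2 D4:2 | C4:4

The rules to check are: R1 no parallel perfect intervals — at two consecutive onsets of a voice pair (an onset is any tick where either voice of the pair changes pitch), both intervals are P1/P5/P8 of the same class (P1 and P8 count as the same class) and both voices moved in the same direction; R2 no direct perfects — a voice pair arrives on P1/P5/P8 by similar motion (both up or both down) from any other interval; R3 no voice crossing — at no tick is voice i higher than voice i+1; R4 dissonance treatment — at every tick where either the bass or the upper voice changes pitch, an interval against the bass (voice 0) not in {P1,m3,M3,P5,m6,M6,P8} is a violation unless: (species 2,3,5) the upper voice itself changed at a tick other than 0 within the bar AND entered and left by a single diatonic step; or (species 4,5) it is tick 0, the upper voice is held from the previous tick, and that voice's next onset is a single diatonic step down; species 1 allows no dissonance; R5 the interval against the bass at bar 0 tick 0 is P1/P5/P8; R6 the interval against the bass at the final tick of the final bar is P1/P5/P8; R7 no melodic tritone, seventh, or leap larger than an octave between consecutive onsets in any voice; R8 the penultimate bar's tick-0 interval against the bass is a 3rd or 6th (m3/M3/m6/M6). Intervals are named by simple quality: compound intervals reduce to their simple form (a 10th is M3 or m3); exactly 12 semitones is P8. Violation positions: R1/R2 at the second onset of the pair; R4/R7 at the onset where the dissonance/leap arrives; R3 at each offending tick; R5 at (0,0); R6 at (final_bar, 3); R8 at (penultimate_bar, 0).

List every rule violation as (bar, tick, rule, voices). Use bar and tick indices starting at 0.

bar 0: v0=C3 v1=C4 downbeat P8
bar 1: v0=E3 v1=E3 downbeat P1
bar 2: v0=F3 v1=G3 downbeat M2
bar 3: v0=D3 v1=A3 downbeat P5
bar 4: v0=C3 v1=A3 downbeat M6
bar 5: v0=D3 v1=E3 downbeat M2
bar 6: v0=C3 v1=F3 downbeat P4
bar 7: v0=E3 v1=A3 downbeat P4
bar 8: v0=F3 v1=G3 downbeat M2
bar 9: v0=D3 v1=A3 downbeat P5
bar 10: v0=C3 v1=C4 downbeat P8
  -> R4 @ bar 2 tick 0 v(0, 1): F3/G3 M2 untreated
  -> R4 @ bar 5 tick 0 v(0, 1): D3/E3 M2 untreated
  -> R4 @ bar 6 tick 0 v(0, 1): C3/F3 P4 untreated
  -> R4 @ bar 8 tick 0 v(0, 1): F3/G3 M2 untreated
  -> R8 @ bar 9 tick 0 v(0, 1): penult P5 not 3rd/6th
  -> R1 @ bar 10 tick 0 v(0, 1): D3/D4 P8 -> C3/C4 P8 similar

(2, 0, R4, (0, 1))
(5, 0, R4, (0, 1))
(6, 0, R4, (0, 1))
(8, 0, R4, (0, 1))
(9, 0, R8, (0, 1))
(10, 0, R1, (0, 1))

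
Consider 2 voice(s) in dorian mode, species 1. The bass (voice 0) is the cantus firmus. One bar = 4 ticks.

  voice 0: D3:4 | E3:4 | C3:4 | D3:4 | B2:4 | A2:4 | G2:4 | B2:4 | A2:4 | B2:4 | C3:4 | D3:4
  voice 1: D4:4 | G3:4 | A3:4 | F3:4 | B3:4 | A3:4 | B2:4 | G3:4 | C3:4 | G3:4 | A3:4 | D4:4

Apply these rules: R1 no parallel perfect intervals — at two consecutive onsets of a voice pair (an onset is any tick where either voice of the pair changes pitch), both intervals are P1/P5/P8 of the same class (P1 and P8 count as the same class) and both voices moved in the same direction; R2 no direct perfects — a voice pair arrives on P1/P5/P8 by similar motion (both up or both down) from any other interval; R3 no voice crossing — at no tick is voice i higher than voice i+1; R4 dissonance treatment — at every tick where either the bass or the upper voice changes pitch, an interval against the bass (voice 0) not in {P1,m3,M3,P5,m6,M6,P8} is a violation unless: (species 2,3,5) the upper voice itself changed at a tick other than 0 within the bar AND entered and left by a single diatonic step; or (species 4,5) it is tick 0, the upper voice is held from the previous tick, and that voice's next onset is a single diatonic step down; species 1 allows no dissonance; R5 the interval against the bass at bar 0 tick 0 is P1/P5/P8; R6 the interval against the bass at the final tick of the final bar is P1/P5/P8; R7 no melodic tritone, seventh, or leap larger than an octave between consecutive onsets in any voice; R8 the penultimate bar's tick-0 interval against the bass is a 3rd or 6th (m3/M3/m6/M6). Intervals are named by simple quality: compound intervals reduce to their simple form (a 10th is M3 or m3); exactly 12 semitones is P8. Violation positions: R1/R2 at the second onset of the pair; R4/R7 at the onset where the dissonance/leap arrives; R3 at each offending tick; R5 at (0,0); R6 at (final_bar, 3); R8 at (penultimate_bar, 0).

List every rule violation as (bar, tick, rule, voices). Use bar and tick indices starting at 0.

(4, 0, R7, (1,))
(5, 0, R1, (0, 1))
(6, 0, R7, (1,))
(11, 0, R2, (0, 1))

bar 0: v0=D3 v1=D4 downbeat P8
bar 1: v0=E3 v1=G3 downbeat m3
bar 2: v0=C3 v1=A3 downbeat M6
bar 3: v0=D3 v1=F3 downbeat m3
bar 4: v0=B2 v1=B3 downbeat P8
bar 5: v0=A2 v1=A3 downbeat P8
bar 6: v0=G2 v1=B2 downbeat M3
bar 7: v0=B2 v1=G3 downbeat m6
bar 8: v0=A2 v1=C3 downbeat m3
bar 9: v0=B2 v1=G3 downbeat m6
bar 10: v0=C3 v1=A3 downbeat M6
bar 11: v0=D3 v1=D4 downbeat P8
  -> R7 @ bar 4 tick 0 v(1,): F3->B3 leap 6st
  -> R1 @ bar 5 tick 0 v(0, 1): B2/B3 P8 -> A2/A3 P8 similar
  -> R7 @ bar 6 tick 0 v(1,): A3->B2 leap 10st
  -> R2 @ bar 11 tick 0 v(0, 1): C3/A3 M6 -> D3/D4 P8 similar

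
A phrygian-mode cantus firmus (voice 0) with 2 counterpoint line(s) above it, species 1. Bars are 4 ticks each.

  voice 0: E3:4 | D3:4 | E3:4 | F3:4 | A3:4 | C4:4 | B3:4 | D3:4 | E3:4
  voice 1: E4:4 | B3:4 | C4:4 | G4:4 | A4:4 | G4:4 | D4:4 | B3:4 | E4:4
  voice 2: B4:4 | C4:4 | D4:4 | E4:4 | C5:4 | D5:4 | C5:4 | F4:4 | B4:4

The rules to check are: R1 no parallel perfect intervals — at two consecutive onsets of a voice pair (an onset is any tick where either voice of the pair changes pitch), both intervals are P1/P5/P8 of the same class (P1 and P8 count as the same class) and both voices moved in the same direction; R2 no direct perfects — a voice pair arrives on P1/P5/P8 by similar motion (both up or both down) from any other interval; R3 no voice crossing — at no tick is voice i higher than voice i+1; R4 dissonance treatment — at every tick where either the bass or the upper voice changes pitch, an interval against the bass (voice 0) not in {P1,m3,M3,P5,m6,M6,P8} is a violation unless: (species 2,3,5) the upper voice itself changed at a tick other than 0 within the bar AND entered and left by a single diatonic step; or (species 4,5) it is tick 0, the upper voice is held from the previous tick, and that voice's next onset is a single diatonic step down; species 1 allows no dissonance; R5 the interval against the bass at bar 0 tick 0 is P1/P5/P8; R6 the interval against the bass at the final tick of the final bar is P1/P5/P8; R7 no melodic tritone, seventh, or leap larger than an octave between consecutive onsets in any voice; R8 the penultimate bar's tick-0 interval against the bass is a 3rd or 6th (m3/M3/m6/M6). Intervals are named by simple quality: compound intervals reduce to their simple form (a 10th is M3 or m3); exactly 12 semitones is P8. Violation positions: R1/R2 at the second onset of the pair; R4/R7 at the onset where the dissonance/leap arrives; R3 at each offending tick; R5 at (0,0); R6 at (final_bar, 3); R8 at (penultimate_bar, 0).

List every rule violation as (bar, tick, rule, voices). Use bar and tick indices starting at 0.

(1, 0, R4, (0, 2))
(1, 0, R7, (2,))
(2, 0, R4, (0, 2))
(3, 0, R3, (1, 2))
(3, 0, R4, (0, 1))
(3, 0, R4, (0, 2))
(3, 1, R3, (1, 2))
(3, 2, R3, (1, 2))
(3, 3, R3, (1, 2))
(4, 0, R2, (0, 1))
(5, 0, R4, (0, 2))
(6, 0, R4, (0, 2))
(8, 0, R2, (0, 1))
(8, 0, R2, (0, 2))
(8, 0, R2, (1, 2))
(8, 0, R7, (2,))

bar 0: v0=E3 v1=E4 v2=B4 downbeat P5
bar 1: v0=D3 v1=B3 v2=C4 downbeat m7
bar 2: v0=E3 v1=C4 v2=D4 downbeat m7
bar 3: v0=F3 v1=G4 v2=E4 downbeat M7
bar 4: v0=A3 v1=A4 v2=C5 downbeat m3
bar 5: v0=C4 v1=G4 v2=D5 downbeat M2
bar 6: v0=B3 v1=D4 v2=C5 downbeat m2
bar 7: v0=D3 v1=B3 v2=F4 downbeat m3
bar 8: v0=E3 v1=E4 v2=B4 downbeat P5
  -> R4 @ bar 1 tick 0 v(0, 2): D3/C4 m7 untreated
  -> R7 @ bar 1 tick 0 v(2,): B4->C4 leap 11st
  -> R4 @ bar 2 tick 0 v(0, 2): E3/D4 m7 untreated
  -> R3 @ bar 3 tick 0 v(1, 2): G4 above E4
  -> R4 @ bar 3 tick 0 v(0, 1): F3/G4 M2 untreated
  -> R4 @ bar 3 tick 0 v(0, 2): F3/E4 M7 untreated
  -> R3 @ bar 3 tick 1 v(1, 2): G4 above E4
  -> R3 @ bar 3 tick 2 v(1, 2): G4 above E4
  -> R3 @ bar 3 tick 3 v(1, 2): G4 above E4
  -> R2 @ bar 4 tick 0 v(0, 1): F3/G4 M2 -> A3/A4 P8 similar
  -> R4 @ bar 5 tick 0 v(0, 2): C4/D5 M2 untreated
  -> R4 @ bar 6 tick 0 v(0, 2): B3/C5 m2 untreated
  -> R2 @ bar 8 tick 0 v(0, 1): D3/B3 M6 -> E3/E4 P8 similar
  -> R2 @ bar 8 tick 0 v(0, 2): D3/F4 m3 -> E3/B4 P5 similar
  -> R2 @ bar 8 tick 0 v(1, 2): B3/F4 TT -> E4/B4 P5 similar
  -> R7 @ bar 8 tick 0 v(2,): F4->B4 leap 6st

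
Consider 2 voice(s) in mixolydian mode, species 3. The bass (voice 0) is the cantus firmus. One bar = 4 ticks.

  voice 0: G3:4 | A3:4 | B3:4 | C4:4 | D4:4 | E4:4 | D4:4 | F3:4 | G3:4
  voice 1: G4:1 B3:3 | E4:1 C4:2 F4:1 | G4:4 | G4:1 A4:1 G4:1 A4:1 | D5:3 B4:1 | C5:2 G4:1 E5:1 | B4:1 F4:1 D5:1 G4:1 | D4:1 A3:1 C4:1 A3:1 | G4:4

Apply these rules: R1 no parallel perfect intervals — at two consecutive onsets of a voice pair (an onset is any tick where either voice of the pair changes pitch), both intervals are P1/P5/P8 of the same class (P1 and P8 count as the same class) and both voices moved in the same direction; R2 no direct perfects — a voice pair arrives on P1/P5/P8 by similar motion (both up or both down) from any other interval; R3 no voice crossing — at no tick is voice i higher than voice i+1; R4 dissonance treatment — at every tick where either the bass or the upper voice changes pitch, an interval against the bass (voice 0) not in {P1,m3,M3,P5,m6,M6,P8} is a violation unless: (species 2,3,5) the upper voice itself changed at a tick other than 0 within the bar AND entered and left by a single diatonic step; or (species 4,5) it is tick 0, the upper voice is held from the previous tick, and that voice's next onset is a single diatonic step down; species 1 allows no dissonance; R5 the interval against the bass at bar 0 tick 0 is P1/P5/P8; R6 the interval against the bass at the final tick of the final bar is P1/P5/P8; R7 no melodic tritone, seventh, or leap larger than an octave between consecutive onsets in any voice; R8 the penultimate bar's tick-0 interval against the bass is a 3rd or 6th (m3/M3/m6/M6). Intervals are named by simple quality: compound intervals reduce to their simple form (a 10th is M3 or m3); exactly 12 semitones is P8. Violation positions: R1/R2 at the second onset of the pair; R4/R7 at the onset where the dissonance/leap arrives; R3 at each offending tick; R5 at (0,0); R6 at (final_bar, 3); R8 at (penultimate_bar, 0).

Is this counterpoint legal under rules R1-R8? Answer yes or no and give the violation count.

bar 0: v0=G3 v1=G4 (P8)
bar 1: v0=A3 v1=E4 (P5)
bar 2: v0=B3 v1=G4 (m6)
bar 3: v0=C4 v1=G4 (P5)
bar 4: v0=D4 v1=D5 (P8)
bar 5: v0=E4 v1=C5 (m6)
bar 6: v0=D4 v1=B4 (M6)
bar 7: v0=F3 v1=D4 (M6)
bar 8: v0=G3 v1=G4 (P8)
  R2 @ bar1.0: G3/B3 M3 -> A3/E4 P5 similar
  R2 @ bar4.0: C4/A4 M6 -> D4/D5 P8 similar
  R7 @ bar6.1: B4->F4 leap 6st
  R4 @ bar6.3: D4/G4 P4 untreated
  R2 @ bar8.0: F3/A3 M3 -> G3/G4 P8 similar
  R7 @ bar8.0: A3->G4 leap 10st

No (6 violations)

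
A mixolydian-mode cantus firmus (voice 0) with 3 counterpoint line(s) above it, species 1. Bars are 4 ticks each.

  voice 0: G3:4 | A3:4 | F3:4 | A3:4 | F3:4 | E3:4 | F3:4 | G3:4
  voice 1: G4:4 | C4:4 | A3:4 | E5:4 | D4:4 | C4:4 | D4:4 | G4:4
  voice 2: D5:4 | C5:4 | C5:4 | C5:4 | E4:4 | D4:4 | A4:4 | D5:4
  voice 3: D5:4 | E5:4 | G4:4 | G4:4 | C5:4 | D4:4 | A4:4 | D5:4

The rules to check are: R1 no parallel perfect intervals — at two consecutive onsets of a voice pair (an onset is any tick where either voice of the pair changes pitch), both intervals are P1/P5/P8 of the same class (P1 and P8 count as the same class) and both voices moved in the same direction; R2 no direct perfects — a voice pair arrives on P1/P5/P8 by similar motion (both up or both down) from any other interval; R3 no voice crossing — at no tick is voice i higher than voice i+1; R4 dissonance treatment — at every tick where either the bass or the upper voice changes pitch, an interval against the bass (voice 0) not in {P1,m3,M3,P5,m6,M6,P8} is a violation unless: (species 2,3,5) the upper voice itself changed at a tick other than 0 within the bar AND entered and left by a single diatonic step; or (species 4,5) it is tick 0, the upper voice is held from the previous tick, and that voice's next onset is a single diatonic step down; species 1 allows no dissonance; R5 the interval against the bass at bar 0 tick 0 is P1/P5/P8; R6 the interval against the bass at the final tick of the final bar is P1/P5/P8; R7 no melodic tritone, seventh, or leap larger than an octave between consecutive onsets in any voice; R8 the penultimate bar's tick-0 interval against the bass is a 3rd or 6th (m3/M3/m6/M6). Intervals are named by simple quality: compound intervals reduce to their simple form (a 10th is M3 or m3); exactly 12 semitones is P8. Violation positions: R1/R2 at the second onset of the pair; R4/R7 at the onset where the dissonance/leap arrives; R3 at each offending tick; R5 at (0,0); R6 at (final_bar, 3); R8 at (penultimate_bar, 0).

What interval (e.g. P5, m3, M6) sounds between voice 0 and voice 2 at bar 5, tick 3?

m7

voice 0=E3 voice 2=D4 -> m7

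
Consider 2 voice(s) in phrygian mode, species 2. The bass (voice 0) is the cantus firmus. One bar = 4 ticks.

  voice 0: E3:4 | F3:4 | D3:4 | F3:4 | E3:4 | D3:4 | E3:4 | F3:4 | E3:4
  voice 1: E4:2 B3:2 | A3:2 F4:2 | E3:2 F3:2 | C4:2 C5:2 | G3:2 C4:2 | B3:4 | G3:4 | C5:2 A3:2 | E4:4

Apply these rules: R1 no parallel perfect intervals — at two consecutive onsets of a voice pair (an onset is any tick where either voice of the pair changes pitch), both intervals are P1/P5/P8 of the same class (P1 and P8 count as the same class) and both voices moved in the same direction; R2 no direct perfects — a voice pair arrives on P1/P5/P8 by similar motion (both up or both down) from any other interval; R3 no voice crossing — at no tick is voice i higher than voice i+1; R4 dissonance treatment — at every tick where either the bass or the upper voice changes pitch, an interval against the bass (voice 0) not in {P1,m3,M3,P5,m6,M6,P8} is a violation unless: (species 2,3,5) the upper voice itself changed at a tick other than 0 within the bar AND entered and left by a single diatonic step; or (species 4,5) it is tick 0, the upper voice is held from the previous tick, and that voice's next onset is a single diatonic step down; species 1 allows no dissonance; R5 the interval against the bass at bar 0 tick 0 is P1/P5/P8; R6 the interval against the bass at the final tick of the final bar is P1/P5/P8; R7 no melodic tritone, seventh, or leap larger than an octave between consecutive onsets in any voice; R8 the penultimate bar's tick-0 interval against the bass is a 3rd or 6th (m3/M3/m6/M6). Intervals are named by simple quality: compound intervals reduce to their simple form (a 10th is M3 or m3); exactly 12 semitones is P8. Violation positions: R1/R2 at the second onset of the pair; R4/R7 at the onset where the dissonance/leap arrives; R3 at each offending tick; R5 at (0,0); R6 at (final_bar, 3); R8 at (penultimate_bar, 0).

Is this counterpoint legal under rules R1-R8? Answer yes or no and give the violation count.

No (8 violations)

bar 0: v0=E3 v1=E4 (P8)
bar 1: v0=F3 v1=A3 (M3)
bar 2: v0=D3 v1=E3 (M2)
bar 3: v0=F3 v1=C4 (P5)
bar 4: v0=E3 v1=G3 (m3)
bar 5: v0=D3 v1=B3 (M6)
bar 6: v0=E3 v1=G3 (m3)
bar 7: v0=F3 v1=C5 (P5)
bar 8: v0=E3 v1=E4 (P8)
  R4 @ bar2.0: D3/E3 M2 untreated
  R7 @ bar2.0: F4->E3 leap 13st
  R2 @ bar3.0: D3/F3 m3 -> F3/C4 P5 similar
  R7 @ bar4.0: C5->G3 leap 17st
  R2 @ bar7.0: E3/G3 m3 -> F3/C5 P5 similar
  R7 @ bar7.0: G3->C5 leap 17st
  R8 @ bar7.0: penult P5 not 3rd/6th
  R7 @ bar7.2: C5->A3 leap 15st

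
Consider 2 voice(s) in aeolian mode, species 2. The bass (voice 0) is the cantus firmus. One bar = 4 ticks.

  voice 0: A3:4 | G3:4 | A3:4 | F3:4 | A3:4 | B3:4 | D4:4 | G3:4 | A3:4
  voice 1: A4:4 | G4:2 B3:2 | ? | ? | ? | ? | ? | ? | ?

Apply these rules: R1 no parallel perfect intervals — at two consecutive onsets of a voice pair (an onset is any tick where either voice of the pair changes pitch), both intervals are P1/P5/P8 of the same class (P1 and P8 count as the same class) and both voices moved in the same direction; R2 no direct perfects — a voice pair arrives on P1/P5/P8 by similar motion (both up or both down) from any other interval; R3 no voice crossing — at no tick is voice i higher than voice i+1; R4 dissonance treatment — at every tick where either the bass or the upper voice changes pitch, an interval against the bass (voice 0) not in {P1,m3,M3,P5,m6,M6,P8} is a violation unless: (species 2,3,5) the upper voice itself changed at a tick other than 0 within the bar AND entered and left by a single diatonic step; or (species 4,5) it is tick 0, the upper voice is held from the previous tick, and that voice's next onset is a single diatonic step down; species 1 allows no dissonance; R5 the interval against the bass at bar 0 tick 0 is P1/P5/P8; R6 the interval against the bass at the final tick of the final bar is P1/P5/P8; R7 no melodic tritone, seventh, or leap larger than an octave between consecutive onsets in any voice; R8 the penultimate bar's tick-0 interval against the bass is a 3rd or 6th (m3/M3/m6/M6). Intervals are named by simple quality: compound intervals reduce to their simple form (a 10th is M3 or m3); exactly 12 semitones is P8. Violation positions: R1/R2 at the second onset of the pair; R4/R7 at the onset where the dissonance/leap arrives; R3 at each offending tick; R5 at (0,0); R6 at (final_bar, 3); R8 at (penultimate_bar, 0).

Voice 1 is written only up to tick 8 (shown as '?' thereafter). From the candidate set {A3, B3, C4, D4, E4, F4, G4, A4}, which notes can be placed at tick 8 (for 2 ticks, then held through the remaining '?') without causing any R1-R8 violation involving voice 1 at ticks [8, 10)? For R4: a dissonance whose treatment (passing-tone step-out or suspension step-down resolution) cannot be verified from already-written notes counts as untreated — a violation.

A3: legal
B3: violates R4
C4: legal
D4: violates R4
E4: violates R2
F4: violates R7
G4: violates R4
A4: violates R2,R7

{A3, C4}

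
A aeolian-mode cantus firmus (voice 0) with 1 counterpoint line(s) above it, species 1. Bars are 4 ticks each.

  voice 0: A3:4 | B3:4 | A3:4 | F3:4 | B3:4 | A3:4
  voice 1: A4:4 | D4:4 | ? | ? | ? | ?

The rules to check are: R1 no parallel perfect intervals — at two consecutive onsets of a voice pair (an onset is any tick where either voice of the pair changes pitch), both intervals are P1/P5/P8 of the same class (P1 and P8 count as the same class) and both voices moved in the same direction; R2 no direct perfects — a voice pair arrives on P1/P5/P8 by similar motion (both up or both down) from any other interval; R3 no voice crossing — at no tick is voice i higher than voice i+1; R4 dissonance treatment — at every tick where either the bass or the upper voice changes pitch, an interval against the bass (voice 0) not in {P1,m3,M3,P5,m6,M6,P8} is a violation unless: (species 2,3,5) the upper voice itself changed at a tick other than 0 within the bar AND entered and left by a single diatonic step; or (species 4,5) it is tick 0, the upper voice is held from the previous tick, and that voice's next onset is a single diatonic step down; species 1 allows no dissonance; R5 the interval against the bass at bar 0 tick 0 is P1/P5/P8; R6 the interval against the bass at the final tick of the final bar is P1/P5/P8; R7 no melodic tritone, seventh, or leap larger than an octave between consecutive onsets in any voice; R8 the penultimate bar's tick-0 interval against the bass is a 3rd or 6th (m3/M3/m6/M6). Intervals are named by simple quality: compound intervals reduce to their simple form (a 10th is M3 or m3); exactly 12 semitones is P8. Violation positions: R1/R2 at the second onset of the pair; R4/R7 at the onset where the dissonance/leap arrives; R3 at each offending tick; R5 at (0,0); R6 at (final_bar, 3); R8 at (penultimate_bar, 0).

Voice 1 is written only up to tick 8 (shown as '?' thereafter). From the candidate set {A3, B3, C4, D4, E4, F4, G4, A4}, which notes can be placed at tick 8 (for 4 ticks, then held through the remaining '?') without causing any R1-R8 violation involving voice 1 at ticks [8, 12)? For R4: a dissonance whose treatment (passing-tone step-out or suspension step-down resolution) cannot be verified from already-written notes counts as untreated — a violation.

{A4, C4, E4, F4}

A3: violates R2
B3: violates R4
C4: legal
D4: violates R4
E4: legal
F4: legal
G4: violates R4
A4: legal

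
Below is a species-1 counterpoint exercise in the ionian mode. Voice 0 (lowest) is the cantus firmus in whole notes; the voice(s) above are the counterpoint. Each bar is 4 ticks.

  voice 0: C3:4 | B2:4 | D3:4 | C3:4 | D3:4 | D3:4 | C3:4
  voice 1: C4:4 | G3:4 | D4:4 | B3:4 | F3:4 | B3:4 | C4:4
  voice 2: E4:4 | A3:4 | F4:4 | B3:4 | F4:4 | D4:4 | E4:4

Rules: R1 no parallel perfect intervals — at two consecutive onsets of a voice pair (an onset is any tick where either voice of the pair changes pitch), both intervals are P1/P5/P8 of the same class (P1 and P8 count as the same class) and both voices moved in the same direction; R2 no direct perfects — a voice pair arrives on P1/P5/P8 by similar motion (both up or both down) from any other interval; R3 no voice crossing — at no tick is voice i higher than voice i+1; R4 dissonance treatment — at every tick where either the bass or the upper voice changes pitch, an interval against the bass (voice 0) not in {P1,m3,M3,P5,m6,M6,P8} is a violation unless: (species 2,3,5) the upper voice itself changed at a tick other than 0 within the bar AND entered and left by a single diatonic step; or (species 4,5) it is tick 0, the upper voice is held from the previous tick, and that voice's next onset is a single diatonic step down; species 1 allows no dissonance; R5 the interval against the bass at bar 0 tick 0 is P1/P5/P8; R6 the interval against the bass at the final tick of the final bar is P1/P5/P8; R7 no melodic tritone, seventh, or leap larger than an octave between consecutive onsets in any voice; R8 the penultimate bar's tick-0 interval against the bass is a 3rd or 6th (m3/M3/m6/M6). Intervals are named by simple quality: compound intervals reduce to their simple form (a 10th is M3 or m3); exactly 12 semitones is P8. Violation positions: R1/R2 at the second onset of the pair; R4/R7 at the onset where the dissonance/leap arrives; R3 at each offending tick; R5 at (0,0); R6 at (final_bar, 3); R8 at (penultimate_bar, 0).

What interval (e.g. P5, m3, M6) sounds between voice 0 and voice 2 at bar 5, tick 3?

P8

voice 0=D3 voice 2=D4 -> P8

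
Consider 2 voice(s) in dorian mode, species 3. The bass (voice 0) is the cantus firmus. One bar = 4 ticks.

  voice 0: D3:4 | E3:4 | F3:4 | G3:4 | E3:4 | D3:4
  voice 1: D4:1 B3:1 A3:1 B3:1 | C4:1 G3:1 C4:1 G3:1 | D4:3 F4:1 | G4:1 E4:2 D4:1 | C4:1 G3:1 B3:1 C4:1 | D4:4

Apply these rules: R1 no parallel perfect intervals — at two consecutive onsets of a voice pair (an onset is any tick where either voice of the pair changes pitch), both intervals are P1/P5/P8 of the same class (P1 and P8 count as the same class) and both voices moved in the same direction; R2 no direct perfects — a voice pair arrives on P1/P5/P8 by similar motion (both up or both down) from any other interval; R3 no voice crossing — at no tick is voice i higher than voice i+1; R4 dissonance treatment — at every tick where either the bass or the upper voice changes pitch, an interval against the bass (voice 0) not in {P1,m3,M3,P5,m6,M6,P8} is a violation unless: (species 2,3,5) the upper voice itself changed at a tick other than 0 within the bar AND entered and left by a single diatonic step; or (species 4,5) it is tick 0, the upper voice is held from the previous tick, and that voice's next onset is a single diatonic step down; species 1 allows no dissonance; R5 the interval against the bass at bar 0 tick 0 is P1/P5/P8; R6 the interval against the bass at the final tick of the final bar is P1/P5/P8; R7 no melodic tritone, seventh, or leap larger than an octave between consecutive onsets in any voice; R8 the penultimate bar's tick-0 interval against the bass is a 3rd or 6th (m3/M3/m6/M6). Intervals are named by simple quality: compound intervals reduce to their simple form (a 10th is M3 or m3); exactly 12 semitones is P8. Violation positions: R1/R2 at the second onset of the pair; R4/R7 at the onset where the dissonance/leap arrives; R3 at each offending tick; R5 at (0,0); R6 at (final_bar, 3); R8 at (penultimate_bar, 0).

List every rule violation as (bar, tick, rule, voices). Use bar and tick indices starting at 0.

bar 0: v0=D3 v1=D4 downbeat P8
bar 1: v0=E3 v1=C4 downbeat m6
bar 2: v0=F3 v1=D4 downbeat M6
bar 3: v0=G3 v1=G4 downbeat P8
bar 4: v0=E3 v1=C4 downbeat m6
bar 5: v0=D3 v1=D4 downbeat P8
  -> R1 @ bar 3 tick 0 v(0, 1): F3/F4 P8 -> G3/G4 P8 similar

(3, 0, R1, (0, 1))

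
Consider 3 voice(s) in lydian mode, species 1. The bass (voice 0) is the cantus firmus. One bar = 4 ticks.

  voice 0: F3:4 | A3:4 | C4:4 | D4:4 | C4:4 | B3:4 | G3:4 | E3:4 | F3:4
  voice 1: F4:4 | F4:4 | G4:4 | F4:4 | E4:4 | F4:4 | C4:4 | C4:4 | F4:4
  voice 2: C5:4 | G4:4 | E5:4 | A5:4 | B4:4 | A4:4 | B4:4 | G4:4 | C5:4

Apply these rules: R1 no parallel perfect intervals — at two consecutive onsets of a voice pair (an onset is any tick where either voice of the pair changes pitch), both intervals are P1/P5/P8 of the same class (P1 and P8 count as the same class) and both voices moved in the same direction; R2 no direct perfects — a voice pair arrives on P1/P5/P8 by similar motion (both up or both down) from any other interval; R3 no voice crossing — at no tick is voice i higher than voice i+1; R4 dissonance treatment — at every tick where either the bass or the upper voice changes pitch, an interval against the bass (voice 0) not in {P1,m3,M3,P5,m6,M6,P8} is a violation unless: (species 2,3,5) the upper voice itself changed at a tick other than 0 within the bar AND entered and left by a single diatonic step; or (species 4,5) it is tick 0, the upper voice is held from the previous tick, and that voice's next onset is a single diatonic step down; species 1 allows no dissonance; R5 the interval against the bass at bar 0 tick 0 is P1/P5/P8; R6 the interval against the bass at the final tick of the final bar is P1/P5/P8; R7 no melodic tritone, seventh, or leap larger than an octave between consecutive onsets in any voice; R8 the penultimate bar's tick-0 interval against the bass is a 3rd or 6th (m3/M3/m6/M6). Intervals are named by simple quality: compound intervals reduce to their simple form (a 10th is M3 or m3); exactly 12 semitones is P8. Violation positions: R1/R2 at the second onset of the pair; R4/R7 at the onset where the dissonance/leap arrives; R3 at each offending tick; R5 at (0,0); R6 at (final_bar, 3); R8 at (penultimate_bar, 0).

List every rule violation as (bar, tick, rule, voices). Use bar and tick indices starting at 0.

(1, 0, R4, (0, 2))
(2, 0, R2, (0, 1))
(3, 0, R2, (0, 2))
(4, 0, R2, (1, 2))
(4, 0, R4, (0, 2))
(4, 0, R7, (2,))
(5, 0, R4, (0, 1))
(5, 0, R4, (0, 2))
(6, 0, R4, (0, 1))
(8, 0, R1, (1, 2))
(8, 0, R2, (0, 1))
(8, 0, R2, (0, 2))

bar 0: v0=F3 v1=F4 v2=C5 downbeat P5
bar 1: v0=A3 v1=F4 v2=G4 downbeat m7
bar 2: v0=C4 v1=G4 v2=E5 downbeat M3
bar 3: v0=D4 v1=F4 v2=A5 downbeat P5
bar 4: v0=C4 v1=E4 v2=B4 downbeat M7
bar 5: v0=B3 v1=F4 v2=A4 downbeat m7
bar 6: v0=G3 v1=C4 v2=B4 downbeat M3
bar 7: v0=E3 v1=C4 v2=G4 downbeat m3
bar 8: v0=F3 v1=F4 v2=C5 downbeat P5
  -> R4 @ bar 1 tick 0 v(0, 2): A3/G4 m7 untreated
  -> R2 @ bar 2 tick 0 v(0, 1): A3/F4 m6 -> C4/G4 P5 similar
  -> R2 @ bar 3 tick 0 v(0, 2): C4/E5 M3 -> D4/A5 P5 similar
  -> R2 @ bar 4 tick 0 v(1, 2): F4/A5 M3 -> E4/B4 P5 similar
  -> R4 @ bar 4 tick 0 v(0, 2): C4/B4 M7 untreated
  -> R7 @ bar 4 tick 0 v(2,): A5->B4 leap 10st
  -> R4 @ bar 5 tick 0 v(0, 1): B3/F4 TT untreated
  -> R4 @ bar 5 tick 0 v(0, 2): B3/A4 m7 untreated
  -> R4 @ bar 6 tick 0 v(0, 1): G3/C4 P4 untreated
  -> R1 @ bar 8 tick 0 v(1, 2): C4/G4 P5 -> F4/C5 P5 similar
  -> R2 @ bar 8 tick 0 v(0, 1): E3/C4 m6 -> F3/F4 P8 similar
  -> R2 @ bar 8 tick 0 v(0, 2): E3/G4 m3 -> F3/C5 P5 similar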